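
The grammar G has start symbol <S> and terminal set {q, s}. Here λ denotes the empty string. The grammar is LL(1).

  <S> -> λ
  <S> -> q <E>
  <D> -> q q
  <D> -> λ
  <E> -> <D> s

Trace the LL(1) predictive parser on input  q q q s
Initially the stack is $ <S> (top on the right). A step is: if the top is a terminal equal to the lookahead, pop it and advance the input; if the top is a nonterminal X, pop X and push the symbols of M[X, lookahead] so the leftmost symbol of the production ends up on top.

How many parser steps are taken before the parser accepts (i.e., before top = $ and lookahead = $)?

     Stack    Input      Action
  1  $ <S>    q q q s $  expand <S> -> q <E>
  2  $ <E> q  q q q s $  match q
  3  $ <E>    q q s $    expand <E> -> <D> s
  4  $ s <D>  q q s $    expand <D> -> q q
  5  $ s q q  q q s $    match q
  6  $ s q    q s $      match q
  7  $ s      s $        match s
Accept reached after 7 steps.

7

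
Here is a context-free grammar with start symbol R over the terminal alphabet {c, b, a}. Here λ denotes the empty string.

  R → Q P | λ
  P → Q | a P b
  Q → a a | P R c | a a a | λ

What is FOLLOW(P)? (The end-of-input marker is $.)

FIRST(R): from R→Q P we get {λ, a, c}; from R→λ we get {λ}. So FIRST(R) = {λ, a, c}.
FIRST(P): from P→Q we get {λ, a, c}; from P→a P b we get {a}. So FIRST(P) = {λ, a, c}.
FIRST(Q): from Q→a a we get {a}; from Q→P R c we get {a, c}; from Q→a a a we get {a}; from Q→λ we get {λ}. So FIRST(Q) = {λ, a, c}.
FOLLOW(R) includes $ since R is the start symbol.
FOLLOW(R): in Q→P R c, R is followed by c with FIRST {c}. Thus FOLLOW(R) = {$, c}.
FOLLOW(P): in R→Q P, the suffix after P is empty, so FOLLOW(P) ⊇ FOLLOW(R) = {$, c}; in P→a P b, P is followed by b with FIRST {b}; in Q→P R c, P is followed by R c with FIRST {a, c}. Thus FOLLOW(P) = {$, a, b, c}.
FOLLOW(Q): in R→Q P, Q is followed by P with FIRST {λ, a, c}; in R→Q P, the suffix after Q is nullable, so FOLLOW(Q) ⊇ FOLLOW(R) = {$, c}; in P→Q, the suffix after Q is empty, so FOLLOW(Q) ⊇ FOLLOW(P) = {$, a, b, c}. Thus FOLLOW(Q) = {$, a, b, c}.

{$, a, b, c}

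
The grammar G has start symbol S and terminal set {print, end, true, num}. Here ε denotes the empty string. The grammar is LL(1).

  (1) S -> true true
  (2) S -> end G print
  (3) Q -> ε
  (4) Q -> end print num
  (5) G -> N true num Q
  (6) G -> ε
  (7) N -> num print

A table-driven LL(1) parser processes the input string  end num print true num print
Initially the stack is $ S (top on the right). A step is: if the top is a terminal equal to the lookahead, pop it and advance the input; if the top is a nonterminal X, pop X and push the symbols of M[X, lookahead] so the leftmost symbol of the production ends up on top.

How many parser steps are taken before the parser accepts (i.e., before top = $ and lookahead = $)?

      Stack                         Input                           Action
   1  $ S                           end num print true num print $  expand S -> end G print
   2  $ print G end                 end num print true num print $  match end
   3  $ print G                     num print true num print $      expand G -> N true num Q
   4  $ print Q num true N          num print true num print $      expand N -> num print
   5  $ print Q num true print num  num print true num print $      match num
   6  $ print Q num true print      print true num print $          match print
   7  $ print Q num true            true num print $                match true
   8  $ print Q num                 num print $                     match num
   9  $ print Q                     print $                         expand Q -> ε
  10  $ print                       print $                         match print
Accept reached after 10 steps.

10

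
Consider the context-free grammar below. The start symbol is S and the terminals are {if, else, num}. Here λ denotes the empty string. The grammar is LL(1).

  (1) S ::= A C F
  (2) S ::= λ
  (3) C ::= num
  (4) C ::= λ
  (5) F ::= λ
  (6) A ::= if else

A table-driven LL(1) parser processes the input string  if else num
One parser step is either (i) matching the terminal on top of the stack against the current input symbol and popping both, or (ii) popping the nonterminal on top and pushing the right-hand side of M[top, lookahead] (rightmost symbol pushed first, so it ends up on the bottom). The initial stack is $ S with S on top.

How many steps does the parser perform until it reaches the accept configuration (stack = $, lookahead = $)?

step 1: stack=$ S  input=if else num $  — expand S ::= A C F
step 2: stack=$ F C A  input=if else num $  — expand A ::= if else
step 3: stack=$ F C else if  input=if else num $  — match if
step 4: stack=$ F C else  input=else num $  — match else
step 5: stack=$ F C  input=num $  — expand C ::= num
step 6: stack=$ F num  input=num $  — match num
step 7: stack=$ F  input=$  — expand F ::= λ
Accept reached after 7 steps.

7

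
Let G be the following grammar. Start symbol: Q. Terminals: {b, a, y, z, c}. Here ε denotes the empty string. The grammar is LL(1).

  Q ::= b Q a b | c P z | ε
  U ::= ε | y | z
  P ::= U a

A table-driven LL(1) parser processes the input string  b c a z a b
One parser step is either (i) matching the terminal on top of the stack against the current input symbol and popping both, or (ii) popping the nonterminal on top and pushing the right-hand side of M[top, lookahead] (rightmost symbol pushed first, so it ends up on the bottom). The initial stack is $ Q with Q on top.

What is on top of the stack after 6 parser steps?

     Stack        Input          Action
  1  $ Q          b c a z a b $  expand Q ::= b Q a b
  2  $ b a Q b    b c a z a b $  match b
  3  $ b a Q      c a z a b $    expand Q ::= c P z
  4  $ b a z P c  c a z a b $    match c
  5  $ b a z P    a z a b $      expand P ::= U a
  6  $ b a z a U  a z a b $      expand U ::= ε
Stack after step 6: $ b a z a (top = a).

a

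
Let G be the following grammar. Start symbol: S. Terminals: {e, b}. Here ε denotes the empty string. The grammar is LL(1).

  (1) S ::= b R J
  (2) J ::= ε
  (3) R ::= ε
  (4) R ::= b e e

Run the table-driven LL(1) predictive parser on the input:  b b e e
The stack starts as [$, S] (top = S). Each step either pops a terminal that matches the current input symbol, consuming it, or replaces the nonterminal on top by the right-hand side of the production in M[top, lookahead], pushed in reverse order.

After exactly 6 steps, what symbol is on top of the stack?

J

     Stack      Input      Action
  1  $ S        b b e e $  expand S ::= b R J
  2  $ J R b    b b e e $  match b
  3  $ J R      b e e $    expand R ::= b e e
  4  $ J e e b  b e e $    match b
  5  $ J e e    e e $      match e
  6  $ J e      e $        match e
Stack after step 6: $ J (top = J).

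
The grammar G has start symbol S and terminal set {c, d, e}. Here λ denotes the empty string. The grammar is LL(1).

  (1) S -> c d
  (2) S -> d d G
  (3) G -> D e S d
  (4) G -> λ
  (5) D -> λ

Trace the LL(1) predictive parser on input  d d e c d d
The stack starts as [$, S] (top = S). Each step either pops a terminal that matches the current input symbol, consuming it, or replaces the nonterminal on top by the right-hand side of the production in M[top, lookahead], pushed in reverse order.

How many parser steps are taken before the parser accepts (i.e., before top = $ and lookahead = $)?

10

step 1: stack=$ S  input=d d e c d d $  — expand S -> d d G
step 2: stack=$ G d d  input=d d e c d d $  — match d
step 3: stack=$ G d  input=d e c d d $  — match d
step 4: stack=$ G  input=e c d d $  — expand G -> D e S d
step 5: stack=$ d S e D  input=e c d d $  — expand D -> λ
step 6: stack=$ d S e  input=e c d d $  — match e
step 7: stack=$ d S  input=c d d $  — expand S -> c d
step 8: stack=$ d d c  input=c d d $  — match c
step 9: stack=$ d d  input=d d $  — match d
step 10: stack=$ d  input=d $  — match d
Accept reached after 10 steps.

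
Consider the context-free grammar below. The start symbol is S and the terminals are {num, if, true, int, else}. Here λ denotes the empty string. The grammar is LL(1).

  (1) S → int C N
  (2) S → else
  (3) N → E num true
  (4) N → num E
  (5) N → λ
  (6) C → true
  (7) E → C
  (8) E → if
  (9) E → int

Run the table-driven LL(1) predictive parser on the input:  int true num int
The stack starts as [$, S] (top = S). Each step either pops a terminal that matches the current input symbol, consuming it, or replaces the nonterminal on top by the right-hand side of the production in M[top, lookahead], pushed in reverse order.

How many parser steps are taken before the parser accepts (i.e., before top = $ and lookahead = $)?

step 1: stack=$ S  input=int true num int $  — expand S → int C N
step 2: stack=$ N C int  input=int true num int $  — match int
step 3: stack=$ N C  input=true num int $  — expand C → true
step 4: stack=$ N true  input=true num int $  — match true
step 5: stack=$ N  input=num int $  — expand N → num E
step 6: stack=$ E num  input=num int $  — match num
step 7: stack=$ E  input=int $  — expand E → int
step 8: stack=$ int  input=int $  — match int
Accept reached after 8 steps.

8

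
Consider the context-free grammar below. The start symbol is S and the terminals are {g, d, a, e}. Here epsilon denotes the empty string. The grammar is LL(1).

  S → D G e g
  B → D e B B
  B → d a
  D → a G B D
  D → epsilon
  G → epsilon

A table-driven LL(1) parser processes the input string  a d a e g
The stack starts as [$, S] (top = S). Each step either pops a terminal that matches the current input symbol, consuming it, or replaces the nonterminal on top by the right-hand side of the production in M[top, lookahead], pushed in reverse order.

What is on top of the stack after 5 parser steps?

d

     Stack            Input        Action
  1  $ S              a d a e g $  expand S → D G e g
  2  $ g e G D        a d a e g $  expand D → a G B D
  3  $ g e G D B G a  a d a e g $  match a
  4  $ g e G D B G    d a e g $    expand G → epsilon
  5  $ g e G D B      d a e g $    expand B → d a
Stack after step 5: $ g e G D a d (top = d).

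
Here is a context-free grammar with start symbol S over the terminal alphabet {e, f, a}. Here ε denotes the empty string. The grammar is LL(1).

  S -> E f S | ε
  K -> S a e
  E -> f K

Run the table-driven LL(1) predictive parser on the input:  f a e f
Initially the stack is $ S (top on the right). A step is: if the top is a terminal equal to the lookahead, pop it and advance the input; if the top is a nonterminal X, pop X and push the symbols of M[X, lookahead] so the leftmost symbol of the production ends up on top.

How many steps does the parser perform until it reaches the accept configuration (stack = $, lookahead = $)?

     Stack        Input      Action
  1  $ S          f a e f $  expand S -> E f S
  2  $ S f E      f a e f $  expand E -> f K
  3  $ S f K f    f a e f $  match f
  4  $ S f K      a e f $    expand K -> S a e
  5  $ S f e a S  a e f $    expand S -> ε
  6  $ S f e a    a e f $    match a
  7  $ S f e      e f $      match e
  8  $ S f        f $        match f
  9  $ S          $          expand S -> ε
Accept reached after 9 steps.

9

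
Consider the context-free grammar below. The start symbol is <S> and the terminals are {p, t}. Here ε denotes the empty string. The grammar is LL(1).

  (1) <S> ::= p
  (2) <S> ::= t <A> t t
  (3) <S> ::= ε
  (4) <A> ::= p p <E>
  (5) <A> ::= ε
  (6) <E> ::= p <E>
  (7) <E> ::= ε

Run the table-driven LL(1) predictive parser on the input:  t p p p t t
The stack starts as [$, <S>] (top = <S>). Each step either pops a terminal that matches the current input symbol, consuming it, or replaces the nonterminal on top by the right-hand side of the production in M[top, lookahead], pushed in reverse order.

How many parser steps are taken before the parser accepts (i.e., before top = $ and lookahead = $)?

      Stack          Input          Action
   1  $ <S>          t p p p t t $  expand <S> ::= t <A> t t
   2  $ t t <A> t    t p p p t t $  match t
   3  $ t t <A>      p p p t t $    expand <A> ::= p p <E>
   4  $ t t <E> p p  p p p t t $    match p
   5  $ t t <E> p    p p t t $      match p
   6  $ t t <E>      p t t $        expand <E> ::= p <E>
   7  $ t t <E> p    p t t $        match p
   8  $ t t <E>      t t $          expand <E> ::= ε
   9  $ t t          t t $          match t
  10  $ t            t $            match t
Accept reached after 10 steps.

10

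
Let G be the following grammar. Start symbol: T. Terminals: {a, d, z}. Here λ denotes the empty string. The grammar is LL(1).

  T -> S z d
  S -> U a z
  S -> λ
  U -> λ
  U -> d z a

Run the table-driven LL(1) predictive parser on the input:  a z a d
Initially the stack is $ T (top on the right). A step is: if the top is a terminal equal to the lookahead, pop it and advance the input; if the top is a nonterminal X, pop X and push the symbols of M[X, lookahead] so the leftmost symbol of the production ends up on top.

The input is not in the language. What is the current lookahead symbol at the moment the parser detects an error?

     Stack        Input      Action
  1  $ T          a z a d $  expand T -> S z d
  2  $ d z S      a z a d $  expand S -> U a z
  3  $ d z z a U  a z a d $  expand U -> λ
  4  $ d z z a    a z a d $  match a
  5  $ d z z      z a d $    match z
  6  $ d z        a d $      error: top is terminal z but lookahead is a

a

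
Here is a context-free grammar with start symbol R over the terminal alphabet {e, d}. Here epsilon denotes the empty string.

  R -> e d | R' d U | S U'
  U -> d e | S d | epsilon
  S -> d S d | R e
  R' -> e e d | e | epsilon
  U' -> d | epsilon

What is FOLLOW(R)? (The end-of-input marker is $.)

FIRST(R'): from R'->e e d we get {e}; from R'->e we get {e}; from R'->epsilon we get {epsilon}. So FIRST(R') = {epsilon, e}.
FIRST(U'): from U'->d we get {d}; from U'->epsilon we get {epsilon}. So FIRST(U') = {epsilon, d}.
FIRST(R): from R->e d we get {e}; from R->R' d U we get {d, e}; from R->S U' we get {d, e}. So FIRST(R) = {d, e}.
FIRST(S): from S->d S d we get {d}; from S->R e we get {d, e}. So FIRST(S) = {d, e}.
FIRST(U): from U->d e we get {d}; from U->S d we get {d, e}; from U->epsilon we get {epsilon}. So FIRST(U) = {epsilon, d, e}.
FOLLOW(R) includes $ since R is the start symbol.
FOLLOW(R): in S->R e, R is followed by e with FIRST {e}. Thus FOLLOW(R) = {$, e}.
FOLLOW(U): in R->R' d U, the suffix after U is empty, so FOLLOW(U) ⊇ FOLLOW(R) = {$, e}. Thus FOLLOW(U) = {$, e}.
FOLLOW(S): in R->S U', S is followed by U' with FIRST {epsilon, d}; in R->S U', the suffix after S is nullable, so FOLLOW(S) ⊇ FOLLOW(R) = {$, e}; in U->S d, S is followed by d with FIRST {d}; in S->d S d, S is followed by d with FIRST {d}. Thus FOLLOW(S) = {$, d, e}.
FOLLOW(R'): in R->R' d U, R' is followed by d U with FIRST {d}. Thus FOLLOW(R') = {d}.
FOLLOW(U'): in R->S U', the suffix after U' is empty, so FOLLOW(U') ⊇ FOLLOW(R) = {$, e}. Thus FOLLOW(U') = {$, e}.

{$, e}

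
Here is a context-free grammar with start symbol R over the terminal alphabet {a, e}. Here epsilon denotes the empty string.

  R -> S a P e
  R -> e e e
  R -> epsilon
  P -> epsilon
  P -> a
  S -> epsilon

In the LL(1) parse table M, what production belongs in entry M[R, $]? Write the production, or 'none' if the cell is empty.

FIRST(P): from P->epsilon we get {epsilon}; from P->a we get {a}. So FIRST(P) = {epsilon, a}.
FIRST(S): from S->epsilon we get {epsilon}. So FIRST(S) = {epsilon}.
FIRST(R): from R->S a P e we get {a}; from R->e e e we get {e}; from R->epsilon we get {epsilon}. So FIRST(R) = {epsilon, a, e}.
FOLLOW(R) includes $ since R is the start symbol.
FOLLOW(R): R appears on no right-hand side. Thus FOLLOW(R) = {$}.
For R -> S a P e: FIRST(S a P e) = {a}, so it goes in M[R, t] for t ∈ {a}.
For R -> e e e: FIRST(e e e) = {e}, so it goes in M[R, t] for t ∈ {e}.
For R -> epsilon: FIRST(epsilon) = {epsilon}, so it goes in M[R, t] for t ∈ {}; since epsilon ∈ FIRST, also for every t ∈ FOLLOW(R) = {$}.

R -> epsilon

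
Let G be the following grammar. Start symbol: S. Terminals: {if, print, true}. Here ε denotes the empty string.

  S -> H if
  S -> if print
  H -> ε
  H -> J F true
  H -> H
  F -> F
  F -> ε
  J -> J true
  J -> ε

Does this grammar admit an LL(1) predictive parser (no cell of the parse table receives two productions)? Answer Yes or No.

No

FIRST(S) = {if, true}
FIRST(H) = {ε, true}
FIRST(F) = {ε}
FIRST(J) = {ε, true}
FOLLOW(S) = {$}
FOLLOW(H) = {if}
FOLLOW(F) = {true}
FOLLOW(J) = {true}
Cell M[F, true] receives both F -> F and F -> ε — the grammar is not LL(1).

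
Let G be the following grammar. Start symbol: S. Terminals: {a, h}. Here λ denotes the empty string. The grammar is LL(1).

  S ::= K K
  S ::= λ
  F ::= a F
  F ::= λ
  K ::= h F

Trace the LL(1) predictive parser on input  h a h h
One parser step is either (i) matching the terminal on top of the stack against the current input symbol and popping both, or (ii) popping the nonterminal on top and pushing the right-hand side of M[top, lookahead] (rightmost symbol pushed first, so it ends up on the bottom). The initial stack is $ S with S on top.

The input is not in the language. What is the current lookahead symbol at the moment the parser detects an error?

step 1: stack=$ S  input=h a h h $  — expand S ::= K K
step 2: stack=$ K K  input=h a h h $  — expand K ::= h F
step 3: stack=$ K F h  input=h a h h $  — match h
step 4: stack=$ K F  input=a h h $  — expand F ::= a F
step 5: stack=$ K F a  input=a h h $  — match a
step 6: stack=$ K F  input=h h $  — expand F ::= λ
step 7: stack=$ K  input=h h $  — expand K ::= h F
step 8: stack=$ F h  input=h h $  — match h
step 9: stack=$ F  input=h $  — expand F ::= λ
step 10: stack=$  input=h $  — error: stack empty but input remains

h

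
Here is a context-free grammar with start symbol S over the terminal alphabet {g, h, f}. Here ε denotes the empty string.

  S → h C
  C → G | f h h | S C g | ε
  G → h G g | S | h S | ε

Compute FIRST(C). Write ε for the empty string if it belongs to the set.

{ε, f, h}

FIRST(S): from S→h C we get {h}. So FIRST(S) = {h}.
FIRST(G): from G→h G g we get {h}; from G→S we get {h}; from G→h S we get {h}; from G→ε we get {ε}. So FIRST(G) = {ε, h}.
FIRST(C): from C→G we get {ε, h}; from C→f h h we get {f}; from C→S C g we get {h}; from C→ε we get {ε}. So FIRST(C) = {ε, f, h}.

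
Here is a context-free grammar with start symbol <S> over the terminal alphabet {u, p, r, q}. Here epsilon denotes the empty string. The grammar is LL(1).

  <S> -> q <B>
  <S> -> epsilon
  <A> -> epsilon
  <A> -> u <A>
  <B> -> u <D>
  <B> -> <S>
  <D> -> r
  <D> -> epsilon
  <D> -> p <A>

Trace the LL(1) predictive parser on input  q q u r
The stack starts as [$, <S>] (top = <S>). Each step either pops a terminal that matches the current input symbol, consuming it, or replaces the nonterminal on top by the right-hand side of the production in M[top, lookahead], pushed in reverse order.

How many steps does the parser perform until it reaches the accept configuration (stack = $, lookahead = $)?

9

step 1: stack=$ <S>  input=q q u r $  — expand <S> -> q <B>
step 2: stack=$ <B> q  input=q q u r $  — match q
step 3: stack=$ <B>  input=q u r $  — expand <B> -> <S>
step 4: stack=$ <S>  input=q u r $  — expand <S> -> q <B>
step 5: stack=$ <B> q  input=q u r $  — match q
step 6: stack=$ <B>  input=u r $  — expand <B> -> u <D>
step 7: stack=$ <D> u  input=u r $  — match u
step 8: stack=$ <D>  input=r $  — expand <D> -> r
step 9: stack=$ r  input=r $  — match r
Accept reached after 9 steps.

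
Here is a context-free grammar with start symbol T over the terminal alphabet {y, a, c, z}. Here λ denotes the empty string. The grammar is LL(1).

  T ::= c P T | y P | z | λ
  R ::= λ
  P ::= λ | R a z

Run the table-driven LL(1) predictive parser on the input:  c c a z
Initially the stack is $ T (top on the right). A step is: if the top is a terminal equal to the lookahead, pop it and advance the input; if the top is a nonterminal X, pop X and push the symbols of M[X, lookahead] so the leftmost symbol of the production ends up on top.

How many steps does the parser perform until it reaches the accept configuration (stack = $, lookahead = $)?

10

step 1: stack=$ T  input=c c a z $  — expand T ::= c P T
step 2: stack=$ T P c  input=c c a z $  — match c
step 3: stack=$ T P  input=c a z $  — expand P ::= λ
step 4: stack=$ T  input=c a z $  — expand T ::= c P T
step 5: stack=$ T P c  input=c a z $  — match c
step 6: stack=$ T P  input=a z $  — expand P ::= R a z
step 7: stack=$ T z a R  input=a z $  — expand R ::= λ
step 8: stack=$ T z a  input=a z $  — match a
step 9: stack=$ T z  input=z $  — match z
step 10: stack=$ T  input=$  — expand T ::= λ
Accept reached after 10 steps.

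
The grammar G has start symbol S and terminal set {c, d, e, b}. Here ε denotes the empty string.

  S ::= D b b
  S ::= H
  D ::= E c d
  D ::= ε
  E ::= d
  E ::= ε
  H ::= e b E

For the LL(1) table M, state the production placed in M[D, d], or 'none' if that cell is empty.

D ::= E c d

FIRST(E): from E::=d we get {d}; from E::=ε we get {ε}. So FIRST(E) = {ε, d}.
FIRST(H): from H::=e b E we get {e}. So FIRST(H) = {e}.
FIRST(D): from D::=E c d we get {c, d}; from D::=ε we get {ε}. So FIRST(D) = {ε, c, d}.
FIRST(S): from S::=D b b we get {b, c, d}; from S::=H we get {e}. So FIRST(S) = {b, c, d, e}.
FOLLOW(S) includes $ since S is the start symbol.
FOLLOW(D): in S::=D b b, D is followed by b b with FIRST {b}. Thus FOLLOW(D) = {b}.
For D ::= E c d: FIRST(E c d) = {c, d}, so it goes in M[D, t] for t ∈ {c, d}.
For D ::= ε: FIRST(ε) = {ε}, so it goes in M[D, t] for t ∈ {}; since ε ∈ FIRST, also for every t ∈ FOLLOW(D) = {b}.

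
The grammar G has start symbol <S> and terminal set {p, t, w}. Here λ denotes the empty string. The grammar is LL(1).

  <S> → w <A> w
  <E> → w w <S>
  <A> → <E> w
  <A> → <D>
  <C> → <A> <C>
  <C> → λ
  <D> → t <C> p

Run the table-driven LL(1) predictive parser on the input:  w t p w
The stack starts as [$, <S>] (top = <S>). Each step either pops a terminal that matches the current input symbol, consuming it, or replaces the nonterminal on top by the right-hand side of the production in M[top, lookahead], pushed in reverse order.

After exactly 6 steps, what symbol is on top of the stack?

step 1: stack=$ <S>  input=w t p w $  — expand <S> → w <A> w
step 2: stack=$ w <A> w  input=w t p w $  — match w
step 3: stack=$ w <A>  input=t p w $  — expand <A> → <D>
step 4: stack=$ w <D>  input=t p w $  — expand <D> → t <C> p
step 5: stack=$ w p <C> t  input=t p w $  — match t
step 6: stack=$ w p <C>  input=p w $  — expand <C> → λ
Stack after step 6: $ w p (top = p).

p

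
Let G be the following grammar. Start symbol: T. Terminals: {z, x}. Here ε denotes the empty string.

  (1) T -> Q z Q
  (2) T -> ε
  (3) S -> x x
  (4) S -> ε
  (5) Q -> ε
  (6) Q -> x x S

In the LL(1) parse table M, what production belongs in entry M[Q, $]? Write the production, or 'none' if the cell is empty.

Q -> ε

FIRST(S): from S->x x we get {x}; from S->ε we get {ε}. So FIRST(S) = {ε, x}.
FIRST(Q): from Q->ε we get {ε}; from Q->x x S we get {x}. So FIRST(Q) = {ε, x}.
FIRST(T): from T->Q z Q we get {x, z}; from T->ε we get {ε}. So FIRST(T) = {ε, x, z}.
FOLLOW(T) includes $ since T is the start symbol.
FOLLOW(T): T appears on no right-hand side. Thus FOLLOW(T) = {$}.
FOLLOW(Q): in T->Q z Q (occurrence 1), Q is followed by z Q with FIRST {z}; in T->Q z Q (occurrence 2), the suffix after Q is empty, so FOLLOW(Q) ⊇ FOLLOW(T) = {$}. Thus FOLLOW(Q) = {$, z}.
For Q -> ε: FIRST(ε) = {ε}, so it goes in M[Q, t] for t ∈ {}; since ε ∈ FIRST, also for every t ∈ FOLLOW(Q) = {$, z}.
For Q -> x x S: FIRST(x x S) = {x}, so it goes in M[Q, t] for t ∈ {x}.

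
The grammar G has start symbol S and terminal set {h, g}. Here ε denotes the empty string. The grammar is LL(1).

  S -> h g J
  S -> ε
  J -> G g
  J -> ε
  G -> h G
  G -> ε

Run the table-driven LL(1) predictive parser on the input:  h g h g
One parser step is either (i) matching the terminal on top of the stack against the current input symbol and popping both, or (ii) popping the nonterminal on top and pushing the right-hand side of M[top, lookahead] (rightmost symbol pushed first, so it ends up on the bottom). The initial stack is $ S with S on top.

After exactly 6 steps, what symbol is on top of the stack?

step 1: stack=$ S  input=h g h g $  — expand S -> h g J
step 2: stack=$ J g h  input=h g h g $  — match h
step 3: stack=$ J g  input=g h g $  — match g
step 4: stack=$ J  input=h g $  — expand J -> G g
step 5: stack=$ g G  input=h g $  — expand G -> h G
step 6: stack=$ g G h  input=h g $  — match h
Stack after step 6: $ g G (top = G).

G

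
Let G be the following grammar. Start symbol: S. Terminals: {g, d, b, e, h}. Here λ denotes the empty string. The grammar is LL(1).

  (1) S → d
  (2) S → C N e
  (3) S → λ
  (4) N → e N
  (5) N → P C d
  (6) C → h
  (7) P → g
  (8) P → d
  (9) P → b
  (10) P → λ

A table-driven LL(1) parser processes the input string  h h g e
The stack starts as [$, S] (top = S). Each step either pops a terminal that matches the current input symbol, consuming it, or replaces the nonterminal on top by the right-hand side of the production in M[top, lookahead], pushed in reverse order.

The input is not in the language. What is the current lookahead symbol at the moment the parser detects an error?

     Stack      Input      Action
  1  $ S        h h g e $  expand S → C N e
  2  $ e N C    h h g e $  expand C → h
  3  $ e N h    h h g e $  match h
  4  $ e N      h g e $    expand N → P C d
  5  $ e d C P  h g e $    expand P → λ
  6  $ e d C    h g e $    expand C → h
  7  $ e d h    h g e $    match h
  8  $ e d      g e $      error: top is terminal d but lookahead is g

g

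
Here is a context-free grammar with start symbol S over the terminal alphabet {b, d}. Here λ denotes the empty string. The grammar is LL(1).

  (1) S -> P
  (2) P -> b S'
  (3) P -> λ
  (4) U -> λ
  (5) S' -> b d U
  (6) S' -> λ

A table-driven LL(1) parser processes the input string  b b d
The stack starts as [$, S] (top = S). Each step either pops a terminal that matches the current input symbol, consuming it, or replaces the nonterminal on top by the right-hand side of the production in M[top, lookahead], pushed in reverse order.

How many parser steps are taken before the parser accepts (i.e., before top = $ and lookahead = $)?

step 1: stack=$ S  input=b b d $  — expand S -> P
step 2: stack=$ P  input=b b d $  — expand P -> b S'
step 3: stack=$ S' b  input=b b d $  — match b
step 4: stack=$ S'  input=b d $  — expand S' -> b d U
step 5: stack=$ U d b  input=b d $  — match b
step 6: stack=$ U d  input=d $  — match d
step 7: stack=$ U  input=$  — expand U -> λ
Accept reached after 7 steps.

7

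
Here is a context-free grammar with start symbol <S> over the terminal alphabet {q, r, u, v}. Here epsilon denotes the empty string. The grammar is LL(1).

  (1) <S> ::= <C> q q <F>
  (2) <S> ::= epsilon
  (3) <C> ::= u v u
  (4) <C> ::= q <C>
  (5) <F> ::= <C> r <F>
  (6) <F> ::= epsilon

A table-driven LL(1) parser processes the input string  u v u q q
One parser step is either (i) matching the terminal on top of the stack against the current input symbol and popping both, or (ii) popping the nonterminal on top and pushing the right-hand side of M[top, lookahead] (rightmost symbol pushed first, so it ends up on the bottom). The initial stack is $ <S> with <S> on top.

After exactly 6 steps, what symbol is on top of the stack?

q

step 1: stack=$ <S>  input=u v u q q $  — expand <S> ::= <C> q q <F>
step 2: stack=$ <F> q q <C>  input=u v u q q $  — expand <C> ::= u v u
step 3: stack=$ <F> q q u v u  input=u v u q q $  — match u
step 4: stack=$ <F> q q u v  input=v u q q $  — match v
step 5: stack=$ <F> q q u  input=u q q $  — match u
step 6: stack=$ <F> q q  input=q q $  — match q
Stack after step 6: $ <F> q (top = q).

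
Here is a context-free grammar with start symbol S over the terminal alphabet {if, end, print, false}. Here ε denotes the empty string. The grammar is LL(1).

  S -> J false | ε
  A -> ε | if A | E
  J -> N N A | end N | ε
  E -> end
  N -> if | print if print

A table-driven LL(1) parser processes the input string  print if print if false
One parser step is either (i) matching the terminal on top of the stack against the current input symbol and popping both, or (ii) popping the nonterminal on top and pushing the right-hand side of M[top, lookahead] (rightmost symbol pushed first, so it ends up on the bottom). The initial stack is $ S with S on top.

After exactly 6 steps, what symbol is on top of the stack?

     Stack                       Input                      Action
  1  $ S                         print if print if false $  expand S -> J false
  2  $ false J                   print if print if false $  expand J -> N N A
  3  $ false A N N               print if print if false $  expand N -> print if print
  4  $ false A N print if print  print if print if false $  match print
  5  $ false A N print if        if print if false $        match if
  6  $ false A N print           print if false $           match print
Stack after step 6: $ false A N (top = N).

N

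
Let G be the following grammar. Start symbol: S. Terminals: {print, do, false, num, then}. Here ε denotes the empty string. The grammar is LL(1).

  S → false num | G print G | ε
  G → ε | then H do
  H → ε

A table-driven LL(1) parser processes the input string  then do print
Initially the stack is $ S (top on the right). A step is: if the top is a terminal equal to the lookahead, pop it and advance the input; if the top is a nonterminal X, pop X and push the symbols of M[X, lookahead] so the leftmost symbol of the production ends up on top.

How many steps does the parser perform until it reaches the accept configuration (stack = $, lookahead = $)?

7

step 1: stack=$ S  input=then do print $  — expand S → G print G
step 2: stack=$ G print G  input=then do print $  — expand G → then H do
step 3: stack=$ G print do H then  input=then do print $  — match then
step 4: stack=$ G print do H  input=do print $  — expand H → ε
step 5: stack=$ G print do  input=do print $  — match do
step 6: stack=$ G print  input=print $  — match print
step 7: stack=$ G  input=$  — expand G → ε
Accept reached after 7 steps.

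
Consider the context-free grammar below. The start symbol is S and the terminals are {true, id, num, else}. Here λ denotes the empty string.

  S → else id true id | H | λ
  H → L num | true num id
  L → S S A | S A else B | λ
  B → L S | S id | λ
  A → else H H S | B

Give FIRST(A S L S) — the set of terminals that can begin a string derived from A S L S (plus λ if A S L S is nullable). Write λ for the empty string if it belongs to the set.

{λ, else, id, num, true}

FIRST(S): from S→else id true id we get {else}; from S→H we get {else, id, num, true}; from S→λ we get {λ}. So FIRST(S) = {λ, else, id, num, true}.
FIRST(H): from H→L num we get {else, id, num, true}; from H→true num id we get {true}. So FIRST(H) = {else, id, num, true}.
FIRST(L): from L→S S A we get {λ, else, id, num, true}; from L→S A else B we get {else, id, num, true}; from L→λ we get {λ}. So FIRST(L) = {λ, else, id, num, true}.
FIRST(B): from B→L S we get {λ, else, id, num, true}; from B→S id we get {else, id, num, true}; from B→λ we get {λ}. So FIRST(B) = {λ, else, id, num, true}.
FIRST(A): from A→else H H S we get {else}; from A→B we get {λ, else, id, num, true}. So FIRST(A) = {λ, else, id, num, true}.
FIRST(A S L S): take FIRST of each symbol in turn, carrying on past any symbol whose FIRST contains λ; result {λ, else, id, num, true}.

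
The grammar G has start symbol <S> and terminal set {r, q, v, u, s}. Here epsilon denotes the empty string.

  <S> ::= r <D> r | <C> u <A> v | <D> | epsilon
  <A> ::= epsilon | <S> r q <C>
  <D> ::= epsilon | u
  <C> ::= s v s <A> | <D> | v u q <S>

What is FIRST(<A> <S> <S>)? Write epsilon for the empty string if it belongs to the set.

{epsilon, r, s, u, v}

FIRST(<D>) = {epsilon, u}
FIRST(<C>) = {epsilon, s, u, v}  (via <D>)
FIRST(<S>) = {epsilon, r, s, u, v}  (via <C> u <A> v, <D>)
FIRST(<A>) = {epsilon, r, s, u, v}  (via <S> r q <C>)
FIRST(<A> <S> <S>): take FIRST of each symbol in turn, carrying on past any symbol whose FIRST contains epsilon; result {epsilon, r, s, u, v}.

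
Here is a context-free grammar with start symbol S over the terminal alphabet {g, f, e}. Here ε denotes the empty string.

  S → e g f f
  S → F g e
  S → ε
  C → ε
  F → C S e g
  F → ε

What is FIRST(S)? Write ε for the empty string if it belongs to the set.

{ε, e, g}

FIRST(C): from C→ε we get {ε}. So FIRST(C) = {ε}.
FIRST(S): from S→e g f f we get {e}; from S→F g e we get {e, g}; from S→ε we get {ε}. So FIRST(S) = {ε, e, g}.
FIRST(F): from F→C S e g we get {e, g}; from F→ε we get {ε}. So FIRST(F) = {ε, e, g}.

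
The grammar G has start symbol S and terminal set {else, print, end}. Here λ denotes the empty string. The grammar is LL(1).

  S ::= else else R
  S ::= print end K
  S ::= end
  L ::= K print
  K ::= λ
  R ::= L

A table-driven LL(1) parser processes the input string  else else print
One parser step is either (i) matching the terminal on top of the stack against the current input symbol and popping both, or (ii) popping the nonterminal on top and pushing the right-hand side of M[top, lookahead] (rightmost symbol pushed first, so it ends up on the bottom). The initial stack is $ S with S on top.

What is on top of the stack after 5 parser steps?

     Stack          Input              Action
  1  $ S            else else print $  expand S ::= else else R
  2  $ R else else  else else print $  match else
  3  $ R else       else print $       match else
  4  $ R            print $            expand R ::= L
  5  $ L            print $            expand L ::= K print
Stack after step 5: $ print K (top = K).

K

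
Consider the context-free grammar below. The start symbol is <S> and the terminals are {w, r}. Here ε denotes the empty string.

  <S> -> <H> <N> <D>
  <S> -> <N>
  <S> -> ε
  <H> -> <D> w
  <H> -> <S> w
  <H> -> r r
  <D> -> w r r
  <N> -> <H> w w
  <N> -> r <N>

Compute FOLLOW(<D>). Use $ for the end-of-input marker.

{$, w}

FIRST(<D>): from <D>->w r r we get {w}. So FIRST(<D>) = {w}.
FIRST(<S>): from <S>-><H> <N> <D> we get {r, w}; from <S>-><N> we get {r, w}; from <S>->ε we get {ε}. So FIRST(<S>) = {ε, r, w}.
FIRST(<H>): from <H>-><D> w we get {w}; from <H>-><S> w we get {r, w}; from <H>->r r we get {r}. So FIRST(<H>) = {r, w}.
FIRST(<N>): from <N>-><H> w w we get {r, w}; from <N>->r <N> we get {r}. So FIRST(<N>) = {r, w}.
FOLLOW(<S>) includes $ since <S> is the start symbol.
FOLLOW(<S>): in <H>-><S> w, <S> is followed by w with FIRST {w}. Thus FOLLOW(<S>) = {$, w}.
FOLLOW(<H>): in <S>-><H> <N> <D>, <H> is followed by <N> <D> with FIRST {r, w}; in <N>-><H> w w, <H> is followed by w w with FIRST {w}. Thus FOLLOW(<H>) = {r, w}.
FOLLOW(<D>): in <S>-><H> <N> <D>, the suffix after <D> is empty, so FOLLOW(<D>) ⊇ FOLLOW(<S>) = {$, w}; in <H>-><D> w, <D> is followed by w with FIRST {w}. Thus FOLLOW(<D>) = {$, w}.
FOLLOW(<N>): in <S>-><H> <N> <D>, <N> is followed by <D> with FIRST {w}; in <S>-><N>, the suffix after <N> is empty, so FOLLOW(<N>) ⊇ FOLLOW(<S>) = {$, w}; in <N>->r <N>, the suffix after <N> is empty (adds nothing new). Thus FOLLOW(<N>) = {$, w}.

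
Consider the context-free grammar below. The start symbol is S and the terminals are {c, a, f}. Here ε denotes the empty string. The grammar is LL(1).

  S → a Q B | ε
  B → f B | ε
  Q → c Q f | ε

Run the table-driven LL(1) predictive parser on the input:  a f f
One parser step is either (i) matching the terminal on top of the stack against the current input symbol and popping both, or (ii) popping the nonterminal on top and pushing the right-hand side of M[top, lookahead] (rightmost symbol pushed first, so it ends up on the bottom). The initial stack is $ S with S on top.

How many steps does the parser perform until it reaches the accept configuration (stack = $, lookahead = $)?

8

     Stack    Input    Action
  1  $ S      a f f $  expand S → a Q B
  2  $ B Q a  a f f $  match a
  3  $ B Q    f f $    expand Q → ε
  4  $ B      f f $    expand B → f B
  5  $ B f    f f $    match f
  6  $ B      f $      expand B → f B
  7  $ B f    f $      match f
  8  $ B      $        expand B → ε
Accept reached after 8 steps.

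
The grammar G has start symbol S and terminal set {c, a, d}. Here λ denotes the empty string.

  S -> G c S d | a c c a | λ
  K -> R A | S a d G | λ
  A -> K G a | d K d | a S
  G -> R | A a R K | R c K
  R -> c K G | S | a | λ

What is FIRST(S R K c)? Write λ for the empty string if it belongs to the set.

FIRST(S) = {λ, a, c, d}  (via G c S d)
FIRST(R) = {λ, a, c, d}  (via S)
FIRST(K) = {λ, a, c, d}  (via R A, S a d G)
FIRST(A) = {a, c, d}  (via K G a)
FIRST(G) = {λ, a, c, d}  (via R, A a R K, R c K)
FIRST(S R K c): take FIRST of each symbol in turn, carrying on past any symbol whose FIRST contains λ; result {a, c, d}.

{a, c, d}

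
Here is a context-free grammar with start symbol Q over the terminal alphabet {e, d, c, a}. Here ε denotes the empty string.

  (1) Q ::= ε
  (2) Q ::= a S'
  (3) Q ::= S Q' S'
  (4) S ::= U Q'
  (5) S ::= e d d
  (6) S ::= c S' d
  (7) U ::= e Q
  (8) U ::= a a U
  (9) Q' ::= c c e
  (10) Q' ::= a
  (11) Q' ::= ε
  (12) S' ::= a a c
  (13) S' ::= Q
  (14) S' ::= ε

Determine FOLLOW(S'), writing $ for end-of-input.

{$, a, c, d, e}

FIRST(U): from U::=e Q we get {e}; from U::=a a U we get {a}. So FIRST(U) = {a, e}.
FIRST(Q'): from Q'::=c c e we get {c}; from Q'::=a we get {a}; from Q'::=ε we get {ε}. So FIRST(Q') = {ε, a, c}.
FIRST(S): from S::=U Q' we get {a, e}; from S::=e d d we get {e}; from S::=c S' d we get {c}. So FIRST(S) = {a, c, e}.
FIRST(Q): from Q::=ε we get {ε}; from Q::=a S' we get {a}; from Q::=S Q' S' we get {a, c, e}. So FIRST(Q) = {ε, a, c, e}.
FIRST(S'): from S'::=a a c we get {a}; from S'::=Q we get {ε, a, c, e}; from S'::=ε we get {ε}. So FIRST(S') = {ε, a, c, e}.
FOLLOW(Q) includes $ since Q is the start symbol.
FOLLOW(Q): in U::=e Q, the suffix after Q is empty, so FOLLOW(Q) ⊇ FOLLOW(U) = {$, a, c, d, e}; in S'::=Q, the suffix after Q is empty, so FOLLOW(Q) ⊇ FOLLOW(S') = {$, a, c, d, e}. Thus FOLLOW(Q) = {$, a, c, d, e}.
FOLLOW(S): in Q::=S Q' S', S is followed by Q' S' with FIRST {ε, a, c, e}; in Q::=S Q' S', the suffix after S is nullable, so FOLLOW(S) ⊇ FOLLOW(Q) = {$, a, c, d, e}. Thus FOLLOW(S) = {$, a, c, d, e}.
FOLLOW(U): in S::=U Q', U is followed by Q' with FIRST {ε, a, c}; in S::=U Q', the suffix after U is nullable, so FOLLOW(U) ⊇ FOLLOW(S) = {$, a, c, d, e}; in U::=a a U, the suffix after U is empty (adds nothing new). Thus FOLLOW(U) = {$, a, c, d, e}.
FOLLOW(Q'): in Q::=S Q' S', Q' is followed by S' with FIRST {ε, a, c, e}; in Q::=S Q' S', the suffix after Q' is nullable, so FOLLOW(Q') ⊇ FOLLOW(Q) = {$, a, c, d, e}; in S::=U Q', the suffix after Q' is empty, so FOLLOW(Q') ⊇ FOLLOW(S) = {$, a, c, d, e}. Thus FOLLOW(Q') = {$, a, c, d, e}.
FOLLOW(S'): in Q::=a S', the suffix after S' is empty, so FOLLOW(S') ⊇ FOLLOW(Q) = {$, a, c, d, e}; in Q::=S Q' S', the suffix after S' is empty, so FOLLOW(S') ⊇ FOLLOW(Q) = {$, a, c, d, e}; in S::=c S' d, S' is followed by d with FIRST {d}. Thus FOLLOW(S') = {$, a, c, d, e}.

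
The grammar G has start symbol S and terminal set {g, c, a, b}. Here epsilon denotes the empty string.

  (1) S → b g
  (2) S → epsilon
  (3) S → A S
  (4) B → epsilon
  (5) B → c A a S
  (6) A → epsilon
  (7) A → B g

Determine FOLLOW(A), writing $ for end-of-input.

FIRST(B): from B→epsilon we get {epsilon}; from B→c A a S we get {c}. So FIRST(B) = {epsilon, c}.
FIRST(A): from A→epsilon we get {epsilon}; from A→B g we get {c, g}. So FIRST(A) = {epsilon, c, g}.
FIRST(S): from S→b g we get {b}; from S→epsilon we get {epsilon}; from S→A S we get {epsilon, b, c, g}. So FIRST(S) = {epsilon, b, c, g}.
FOLLOW(S) includes $ since S is the start symbol.
FOLLOW(B): in A→B g, B is followed by g with FIRST {g}. Thus FOLLOW(B) = {g}.
FOLLOW(S): in S→A S, the suffix after S is empty (adds nothing new); in B→c A a S, the suffix after S is empty, so FOLLOW(S) ⊇ FOLLOW(B) = {g}. Thus FOLLOW(S) = {$, g}.
FOLLOW(A): in S→A S, A is followed by S with FIRST {epsilon, b, c, g}; in S→A S, the suffix after A is nullable, so FOLLOW(A) ⊇ FOLLOW(S) = {$, g}; in B→c A a S, A is followed by a S with FIRST {a}. Thus FOLLOW(A) = {$, a, b, c, g}.

{$, a, b, c, g}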